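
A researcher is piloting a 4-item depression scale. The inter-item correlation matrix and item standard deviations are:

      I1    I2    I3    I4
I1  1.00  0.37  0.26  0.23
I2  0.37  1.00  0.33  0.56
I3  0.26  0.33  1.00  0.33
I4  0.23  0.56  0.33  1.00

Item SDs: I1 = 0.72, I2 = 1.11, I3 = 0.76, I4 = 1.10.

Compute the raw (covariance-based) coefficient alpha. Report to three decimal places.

coefficient alpha = 0.683

Σσ²ᵢ = 0.72² + 1.11² + 0.76² + 1.10² = 3.5381
Covariances σ_ij = r_ij · s_i · s_j:
  σ(I1,I2) = 0.37 × 0.72 × 1.11 = 0.2957
  σ(I1,I3) = 0.26 × 0.72 × 0.76 = 0.1423
  σ(I1,I4) = 0.23 × 0.72 × 1.10 = 0.1822
  σ(I2,I3) = 0.33 × 1.11 × 0.76 = 0.2784
  σ(I2,I4) = 0.56 × 1.11 × 1.10 = 0.6838
  σ(I3,I4) = 0.33 × 0.76 × 1.10 = 0.2759
σ²_T = Σσ²ᵢ + 2·Σσ_ij = 3.5381 + 2 × 1.8583 = 7.2547
α = (4/3)·(1 − 3.5381/7.2547) = 0.683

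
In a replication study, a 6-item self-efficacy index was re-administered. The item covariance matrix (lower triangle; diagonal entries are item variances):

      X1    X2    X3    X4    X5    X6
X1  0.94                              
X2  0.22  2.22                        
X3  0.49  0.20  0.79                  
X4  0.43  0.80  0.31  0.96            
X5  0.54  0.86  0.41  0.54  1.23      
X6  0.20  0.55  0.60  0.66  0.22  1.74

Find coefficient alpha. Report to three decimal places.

ΣVar(i) = 0.94 + 2.22 + 0.79 + 0.96 + 1.23 + 1.74 = 7.88
Σ_{i<j} σ_ij = 7.03
total variance = 7.88 + 2 × 7.03 = 21.94
α = (k/(k−1))·(1 − ΣVar(i)/total variance) = (6/5)·(1 − 7.88/21.94) = 0.769

coefficient alpha = 0.769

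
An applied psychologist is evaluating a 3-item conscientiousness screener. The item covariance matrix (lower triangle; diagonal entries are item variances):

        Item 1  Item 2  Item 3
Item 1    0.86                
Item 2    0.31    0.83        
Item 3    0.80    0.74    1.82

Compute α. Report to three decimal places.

α = 0.770

Σσ²ᵢ = 0.86 + 0.83 + 1.82 = 3.51
Sum of off-diagonal covariances = 1.85
total variance = 3.51 + 2 × 1.85 = 7.21
α = (k/(k−1))·(1 − Σσ²ᵢ/total variance) = (3/2)·(1 − 3.51/7.21) = 0.770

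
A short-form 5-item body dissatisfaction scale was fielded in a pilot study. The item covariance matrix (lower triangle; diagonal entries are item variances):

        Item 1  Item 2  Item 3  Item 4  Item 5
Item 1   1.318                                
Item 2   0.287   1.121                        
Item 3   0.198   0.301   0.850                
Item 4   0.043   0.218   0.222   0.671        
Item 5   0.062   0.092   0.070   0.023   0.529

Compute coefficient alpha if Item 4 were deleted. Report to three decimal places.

Remaining items: Item 1, Item 2, Item 3, Item 5 (k = 4).
Σσ²ᵢ = 1.318 + 1.121 + 0.850 + 0.529 = 3.818
Var(T) = 3.818 + 2 × 1.010 = 5.838
α (item deleted) = (4/3)·(1 − 3.818/5.838) = 0.461

α = 0.461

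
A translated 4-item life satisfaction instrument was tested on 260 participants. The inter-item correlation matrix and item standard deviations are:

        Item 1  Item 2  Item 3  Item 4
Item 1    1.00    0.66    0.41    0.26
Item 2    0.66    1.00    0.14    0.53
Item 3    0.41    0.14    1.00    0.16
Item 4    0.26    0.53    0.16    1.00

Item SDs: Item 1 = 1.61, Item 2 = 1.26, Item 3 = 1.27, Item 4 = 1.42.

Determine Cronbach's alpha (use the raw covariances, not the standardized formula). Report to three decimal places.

Σσ²ᵢ = 1.61² + 1.26² + 1.27² + 1.42² = 7.8090
Covariances σ_ij = r_ij · s_i · s_j:
  σ(Item 1,Item 2) = 0.66 × 1.61 × 1.26 = 1.3389
  σ(Item 1,Item 3) = 0.41 × 1.61 × 1.27 = 0.8383
  σ(Item 1,Item 4) = 0.26 × 1.61 × 1.42 = 0.5944
  σ(Item 2,Item 3) = 0.14 × 1.26 × 1.27 = 0.2240
  σ(Item 2,Item 4) = 0.53 × 1.26 × 1.42 = 0.9483
  σ(Item 3,Item 4) = 0.16 × 1.27 × 1.42 = 0.2885
σ²_T = Σσ²ᵢ + 2·Σσ_ij = 7.8090 + 2 × 4.2324 = 16.2738
α = (4/3)·(1 − 7.8090/16.2738) = 0.694

Cronbach's alpha = 0.694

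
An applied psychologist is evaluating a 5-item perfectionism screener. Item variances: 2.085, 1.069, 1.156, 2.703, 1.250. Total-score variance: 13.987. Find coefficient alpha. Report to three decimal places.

α = 0.512

ΣVar(i) = 2.085 + 1.069 + 1.156 + 2.703 + 1.250 = 8.263
α = (k/(k−1))·(1 − ΣVar(i)/total variance) = (5/4)·(1 − 8.263/13.987) = 0.512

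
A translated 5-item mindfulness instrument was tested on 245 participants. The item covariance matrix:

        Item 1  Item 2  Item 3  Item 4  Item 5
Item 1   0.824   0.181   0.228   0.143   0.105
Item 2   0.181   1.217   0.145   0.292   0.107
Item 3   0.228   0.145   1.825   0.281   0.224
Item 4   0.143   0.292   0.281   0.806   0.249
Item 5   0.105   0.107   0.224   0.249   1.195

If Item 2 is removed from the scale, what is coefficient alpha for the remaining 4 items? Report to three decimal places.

Remaining items: Item 1, Item 3, Item 4, Item 5 (k = 4).
sum of item variances = 0.824 + 1.825 + 0.806 + 1.195 = 4.650
σ²_T = 4.650 + 2 × 1.230 = 7.110
α (item deleted) = (4/3)·(1 − 4.650/7.110) = 0.461

coefficient alpha = 0.461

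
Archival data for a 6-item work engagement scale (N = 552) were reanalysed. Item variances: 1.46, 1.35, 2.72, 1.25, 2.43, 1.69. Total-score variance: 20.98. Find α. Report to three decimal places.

sum of item variances = 1.46 + 1.35 + 2.72 + 1.25 + 2.43 + 1.69 = 10.90
α = (k/(k−1))·(1 − sum of item variances/Var(T)) = (6/5)·(1 − 10.90/20.98) = 0.577

α = 0.577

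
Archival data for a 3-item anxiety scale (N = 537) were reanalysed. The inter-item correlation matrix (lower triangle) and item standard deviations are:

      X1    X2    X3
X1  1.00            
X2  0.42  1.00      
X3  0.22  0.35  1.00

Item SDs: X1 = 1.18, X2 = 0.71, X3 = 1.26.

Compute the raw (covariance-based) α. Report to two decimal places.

α = 0.54

Σσ²ᵢ = 1.18² + 0.71² + 1.26² = 3.4841
Covariances σ_ij = r_ij · s_i · s_j:
  σ(X1,X2) = 0.42 × 1.18 × 0.71 = 0.3519
  σ(X1,X3) = 0.22 × 1.18 × 1.26 = 0.3271
  σ(X2,X3) = 0.35 × 0.71 × 1.26 = 0.3131
σ²_T = Σσ²ᵢ + 2·Σσ_ij = 3.4841 + 2 × 0.9921 = 5.4683
α = (3/2)·(1 − 3.4841/5.4683) = 0.54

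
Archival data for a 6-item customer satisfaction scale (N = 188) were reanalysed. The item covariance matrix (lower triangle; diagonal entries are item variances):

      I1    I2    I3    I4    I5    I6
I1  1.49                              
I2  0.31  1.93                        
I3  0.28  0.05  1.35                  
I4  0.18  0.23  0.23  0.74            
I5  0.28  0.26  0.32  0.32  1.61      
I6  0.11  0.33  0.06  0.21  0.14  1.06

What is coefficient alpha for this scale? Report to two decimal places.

Σσ²ᵢ = 1.49 + 1.93 + 1.35 + 0.74 + 1.61 + 1.06 = 8.18
Σ_{i<j} σ_ij = 3.31
σ²_T = 8.18 + 2 × 3.31 = 14.80
α = (k/(k−1))·(1 − Σσ²ᵢ/σ²_T) = (6/5)·(1 − 8.18/14.80) = 0.54

α = 0.54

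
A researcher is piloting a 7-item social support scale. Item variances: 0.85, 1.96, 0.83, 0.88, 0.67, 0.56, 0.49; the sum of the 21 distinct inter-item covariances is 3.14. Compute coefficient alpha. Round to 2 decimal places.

coefficient alpha = 0.59

Σσ²ᵢ = 0.85 + 1.96 + 0.83 + 0.88 + 0.67 + 0.56 + 0.49 = 6.24
Sum of distinct covariances = 3.14
σ²_total = Σσ²ᵢ + 2·Σcov = 6.24 + 2 × 3.14 = 12.52
α = (7/6)·(1 − 6.24/12.52) = 0.59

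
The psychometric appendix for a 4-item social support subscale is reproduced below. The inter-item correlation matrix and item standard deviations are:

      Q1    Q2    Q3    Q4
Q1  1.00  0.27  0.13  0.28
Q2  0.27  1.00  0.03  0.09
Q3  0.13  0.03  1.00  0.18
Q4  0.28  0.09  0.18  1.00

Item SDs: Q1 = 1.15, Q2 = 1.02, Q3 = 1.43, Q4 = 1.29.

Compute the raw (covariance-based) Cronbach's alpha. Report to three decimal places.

Σσ²ᵢ = 1.15² + 1.02² + 1.43² + 1.29² = 6.0719
Covariances σ_ij = r_ij · s_i · s_j:
  σ(Q1,Q2) = 0.27 × 1.15 × 1.02 = 0.3167
  σ(Q1,Q3) = 0.13 × 1.15 × 1.43 = 0.2138
  σ(Q1,Q4) = 0.28 × 1.15 × 1.29 = 0.4154
  σ(Q2,Q3) = 0.03 × 1.02 × 1.43 = 0.0438
  σ(Q2,Q4) = 0.09 × 1.02 × 1.29 = 0.1184
  σ(Q3,Q4) = 0.18 × 1.43 × 1.29 = 0.3320
σ²_T = Σσ²ᵢ + 2·Σσ_ij = 6.0719 + 2 × 1.4401 = 8.9521
α = (4/3)·(1 − 6.0719/8.9521) = 0.429

α = 0.429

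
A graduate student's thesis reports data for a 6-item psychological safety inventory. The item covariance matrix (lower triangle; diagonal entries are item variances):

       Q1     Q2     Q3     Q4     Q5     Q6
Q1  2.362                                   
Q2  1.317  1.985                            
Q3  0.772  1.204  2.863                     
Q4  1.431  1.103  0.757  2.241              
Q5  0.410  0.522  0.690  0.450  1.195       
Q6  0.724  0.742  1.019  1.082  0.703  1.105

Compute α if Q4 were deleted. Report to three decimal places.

α = 0.788

Remaining items: Q1, Q2, Q3, Q5, Q6 (k = 5).
ΣVar(i) = 2.362 + 1.985 + 2.863 + 1.195 + 1.105 = 9.510
σ²_total = 9.510 + 2 × 8.103 = 25.716
α (item deleted) = (5/4)·(1 − 9.510/25.716) = 0.788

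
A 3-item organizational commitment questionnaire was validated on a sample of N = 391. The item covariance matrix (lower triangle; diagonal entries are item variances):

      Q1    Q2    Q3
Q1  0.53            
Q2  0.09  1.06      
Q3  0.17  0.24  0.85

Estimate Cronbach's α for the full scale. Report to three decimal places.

Cronbach's α = 0.436

Σσ²ᵢ = 0.53 + 1.06 + 0.85 = 2.44
Σ_{i<j} σ_ij = 0.50
σ²_T = 2.44 + 2 × 0.50 = 3.44
α = (k/(k−1))·(1 − Σσ²ᵢ/σ²_T) = (3/2)·(1 − 2.44/3.44) = 0.436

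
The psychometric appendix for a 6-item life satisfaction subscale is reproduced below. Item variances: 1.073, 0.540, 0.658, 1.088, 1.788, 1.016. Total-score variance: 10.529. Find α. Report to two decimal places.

α = 0.50

Σσᵢ² = 1.073 + 0.540 + 0.658 + 1.088 + 1.788 + 1.016 = 6.163
α = (k/(k−1))·(1 − Σσᵢ²/total variance) = (6/5)·(1 − 6.163/10.529) = 0.50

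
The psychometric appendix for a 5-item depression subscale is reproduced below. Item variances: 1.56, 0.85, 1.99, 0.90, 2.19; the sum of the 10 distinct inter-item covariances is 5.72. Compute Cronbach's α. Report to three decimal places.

Σσᵢ² = 1.56 + 0.85 + 1.99 + 0.90 + 2.19 = 7.49
Sum of distinct covariances = 5.72
total variance = Σσᵢ² + 2·Σcov = 7.49 + 2 × 5.72 = 18.93
α = (5/4)·(1 − 7.49/18.93) = 0.755

Cronbach's α = 0.755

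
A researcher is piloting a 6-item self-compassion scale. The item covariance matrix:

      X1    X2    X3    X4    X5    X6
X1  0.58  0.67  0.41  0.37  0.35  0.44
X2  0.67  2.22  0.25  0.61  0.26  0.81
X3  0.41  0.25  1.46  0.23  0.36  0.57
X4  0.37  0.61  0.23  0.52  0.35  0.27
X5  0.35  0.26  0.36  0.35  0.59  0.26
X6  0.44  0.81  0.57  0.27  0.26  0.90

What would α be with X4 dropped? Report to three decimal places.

Remaining items: X1, X2, X3, X5, X6 (k = 5).
ΣVar(i) = 0.58 + 2.22 + 1.46 + 0.59 + 0.90 = 5.75
σ²_total = 5.75 + 2 × 4.38 = 14.51
α (item deleted) = (5/4)·(1 − 5.75/14.51) = 0.755

α = 0.755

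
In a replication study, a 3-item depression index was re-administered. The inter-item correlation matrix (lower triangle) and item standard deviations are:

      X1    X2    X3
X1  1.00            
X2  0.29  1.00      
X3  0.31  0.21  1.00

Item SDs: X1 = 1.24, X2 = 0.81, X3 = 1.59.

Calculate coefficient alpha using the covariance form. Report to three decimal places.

coefficient alpha = 0.498

Σσ²ᵢ = 1.24² + 0.81² + 1.59² = 4.7218
Covariances σ_ij = r_ij · s_i · s_j:
  σ(X1,X2) = 0.29 × 1.24 × 0.81 = 0.2913
  σ(X1,X3) = 0.31 × 1.24 × 1.59 = 0.6112
  σ(X2,X3) = 0.21 × 0.81 × 1.59 = 0.2705
σ²_T = Σσ²ᵢ + 2·Σσ_ij = 4.7218 + 2 × 1.1730 = 7.0678
α = (3/2)·(1 − 4.7218/7.0678) = 0.498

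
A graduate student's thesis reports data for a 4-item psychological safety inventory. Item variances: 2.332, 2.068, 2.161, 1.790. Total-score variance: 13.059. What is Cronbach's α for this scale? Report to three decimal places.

sum of item variances = 2.332 + 2.068 + 2.161 + 1.790 = 8.351
α = (k/(k−1))·(1 − sum of item variances/Var(T)) = (4/3)·(1 − 8.351/13.059) = 0.481

Cronbach's α = 0.481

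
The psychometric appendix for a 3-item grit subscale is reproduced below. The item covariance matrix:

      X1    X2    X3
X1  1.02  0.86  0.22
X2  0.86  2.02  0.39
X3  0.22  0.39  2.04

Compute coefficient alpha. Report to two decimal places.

Σσᵢ² = 1.02 + 2.02 + 2.04 = 5.08
Σ_{i<j} σ_ij = 1.47
Var(T) = 5.08 + 2 × 1.47 = 8.02
α = (k/(k−1))·(1 − Σσᵢ²/Var(T)) = (3/2)·(1 − 5.08/8.02) = 0.55

coefficient alpha = 0.55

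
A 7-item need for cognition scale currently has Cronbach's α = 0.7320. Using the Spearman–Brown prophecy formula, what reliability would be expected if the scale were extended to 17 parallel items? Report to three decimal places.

predicted reliability = 0.869

Length factor m = 17/7 = 2.4286
α' = m·α / (1 + (m−1)·α)
   = 17/7 × 0.7320 / (1 + (17/7 − 1) × 0.7320)
   = 1.7777 / 2.0457 = 0.869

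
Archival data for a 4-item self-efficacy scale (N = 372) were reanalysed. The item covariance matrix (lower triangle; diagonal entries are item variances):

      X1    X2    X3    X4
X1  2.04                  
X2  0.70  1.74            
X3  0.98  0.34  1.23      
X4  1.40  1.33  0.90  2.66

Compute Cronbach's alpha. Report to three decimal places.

α = 0.794

Σσ²ᵢ = 2.04 + 1.74 + 1.23 + 2.66 = 7.67
Sum of off-diagonal covariances = 5.65
total variance = 7.67 + 2 × 5.65 = 18.97
α = (k/(k−1))·(1 − Σσ²ᵢ/total variance) = (4/3)·(1 − 7.67/18.97) = 0.794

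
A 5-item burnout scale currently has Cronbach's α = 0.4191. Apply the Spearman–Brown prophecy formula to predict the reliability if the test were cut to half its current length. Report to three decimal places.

Length factor m = 1/2
α' = m·α / (1 − (1−m)·α)
   = 1/2 × 0.4191 / (1 − (1 − 1/2) × 0.4191)
   = 0.2095 / 0.7904 = 0.265

predicted reliability = 0.265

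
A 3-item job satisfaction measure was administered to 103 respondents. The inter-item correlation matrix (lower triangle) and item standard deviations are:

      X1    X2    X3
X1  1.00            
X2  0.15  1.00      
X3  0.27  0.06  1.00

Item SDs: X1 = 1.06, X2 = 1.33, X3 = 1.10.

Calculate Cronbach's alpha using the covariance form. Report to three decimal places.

Cronbach's alpha = 0.346

Σσ²ᵢ = 1.06² + 1.33² + 1.10² = 4.1025
Covariances σ_ij = r_ij · s_i · s_j:
  σ(X1,X2) = 0.15 × 1.06 × 1.33 = 0.2115
  σ(X1,X3) = 0.27 × 1.06 × 1.10 = 0.3148
  σ(X2,X3) = 0.06 × 1.33 × 1.10 = 0.0878
σ²_T = Σσ²ᵢ + 2·Σσ_ij = 4.1025 + 2 × 0.6141 = 5.3307
α = (3/2)·(1 − 4.1025/5.3307) = 0.346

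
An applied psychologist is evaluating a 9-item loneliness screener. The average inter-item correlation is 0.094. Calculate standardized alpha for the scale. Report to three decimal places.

Standardized α = k·r̄ / (1 + (k−1)·r̄) = 9 × 0.094 / (1 + 8 × 0.094)
  = 0.8460 / 1.7520 = 0.483

α = 0.483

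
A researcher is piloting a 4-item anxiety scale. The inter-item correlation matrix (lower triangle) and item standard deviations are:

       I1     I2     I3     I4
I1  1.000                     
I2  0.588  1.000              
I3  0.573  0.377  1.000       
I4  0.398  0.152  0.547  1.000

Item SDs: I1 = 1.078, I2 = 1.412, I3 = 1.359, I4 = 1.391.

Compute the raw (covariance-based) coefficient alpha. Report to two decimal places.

Σσ²ᵢ = 1.078² + 1.412² + 1.359² + 1.391² = 6.9376
Covariances σ_ij = r_ij · s_i · s_j:
  σ(I1,I2) = 0.588 × 1.078 × 1.412 = 0.8950
  σ(I1,I3) = 0.573 × 1.078 × 1.359 = 0.8394
  σ(I1,I4) = 0.398 × 1.078 × 1.391 = 0.5968
  σ(I2,I3) = 0.377 × 1.412 × 1.359 = 0.7234
  σ(I2,I4) = 0.152 × 1.412 × 1.391 = 0.2985
  σ(I3,I4) = 0.547 × 1.359 × 1.391 = 1.0340
σ²_T = Σσ²ᵢ + 2·Σσ_ij = 6.9376 + 2 × 4.3871 = 15.7118
α = (4/3)·(1 − 6.9376/15.7118) = 0.74

α = 0.74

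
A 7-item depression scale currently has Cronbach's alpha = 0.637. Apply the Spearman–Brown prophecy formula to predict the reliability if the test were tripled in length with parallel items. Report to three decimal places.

Length factor m = 3
α' = m·α / (1 + (m−1)·α)
   = 3 × 0.637 / (1 + (3 − 1) × 0.637)
   = 1.9110 / 2.2740 = 0.840

predicted reliability = 0.840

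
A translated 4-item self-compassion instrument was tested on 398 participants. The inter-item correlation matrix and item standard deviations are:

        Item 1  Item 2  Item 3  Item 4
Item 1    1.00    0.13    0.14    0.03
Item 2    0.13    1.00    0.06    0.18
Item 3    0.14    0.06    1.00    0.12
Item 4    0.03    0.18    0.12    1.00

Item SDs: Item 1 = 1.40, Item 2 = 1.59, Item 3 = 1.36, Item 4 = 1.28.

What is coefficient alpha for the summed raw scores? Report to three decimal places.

α = 0.331

Σσ²ᵢ = 1.40² + 1.59² + 1.36² + 1.28² = 7.9761
Covariances σ_ij = r_ij · s_i · s_j:
  σ(Item 1,Item 2) = 0.13 × 1.40 × 1.59 = 0.2894
  σ(Item 1,Item 3) = 0.14 × 1.40 × 1.36 = 0.2666
  σ(Item 1,Item 4) = 0.03 × 1.40 × 1.28 = 0.0538
  σ(Item 2,Item 3) = 0.06 × 1.59 × 1.36 = 0.1297
  σ(Item 2,Item 4) = 0.18 × 1.59 × 1.28 = 0.3663
  σ(Item 3,Item 4) = 0.12 × 1.36 × 1.28 = 0.2089
σ²_T = Σσ²ᵢ + 2·Σσ_ij = 7.9761 + 2 × 1.3147 = 10.6055
α = (4/3)·(1 − 7.9761/10.6055) = 0.331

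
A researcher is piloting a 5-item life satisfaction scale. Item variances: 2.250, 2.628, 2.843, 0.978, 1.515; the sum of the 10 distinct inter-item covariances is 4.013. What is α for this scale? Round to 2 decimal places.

α = 0.55

sum of item variances = 2.250 + 2.628 + 2.843 + 0.978 + 1.515 = 10.214
Sum of distinct covariances = 4.013
Var(T) = sum of item variances + 2·Σcov = 10.214 + 2 × 4.013 = 18.240
α = (5/4)·(1 − 10.214/18.240) = 0.55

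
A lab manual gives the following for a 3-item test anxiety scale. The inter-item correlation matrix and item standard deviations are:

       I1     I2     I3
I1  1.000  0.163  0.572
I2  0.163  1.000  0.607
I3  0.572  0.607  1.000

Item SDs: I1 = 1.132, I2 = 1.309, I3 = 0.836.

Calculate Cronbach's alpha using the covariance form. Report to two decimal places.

α = 0.66

Σσ²ᵢ = 1.132² + 1.309² + 0.836² = 3.6938
Covariances σ_ij = r_ij · s_i · s_j:
  σ(I1,I2) = 0.163 × 1.132 × 1.309 = 0.2415
  σ(I1,I3) = 0.572 × 1.132 × 0.836 = 0.5413
  σ(I2,I3) = 0.607 × 1.309 × 0.836 = 0.6643
σ²_T = Σσ²ᵢ + 2·Σσ_ij = 3.6938 + 2 × 1.4471 = 6.5880
α = (3/2)·(1 − 3.6938/6.5880) = 0.66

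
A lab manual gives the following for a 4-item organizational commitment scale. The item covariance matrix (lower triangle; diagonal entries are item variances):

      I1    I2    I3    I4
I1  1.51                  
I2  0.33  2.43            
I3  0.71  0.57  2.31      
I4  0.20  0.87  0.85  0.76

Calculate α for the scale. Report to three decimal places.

α = 0.669

ΣVar(i) = 1.51 + 2.43 + 2.31 + 0.76 = 7.01
Sum of off-diagonal covariances = 3.53
σ²_total = 7.01 + 2 × 3.53 = 14.07
α = (k/(k−1))·(1 − ΣVar(i)/σ²_total) = (4/3)·(1 − 7.01/14.07) = 0.669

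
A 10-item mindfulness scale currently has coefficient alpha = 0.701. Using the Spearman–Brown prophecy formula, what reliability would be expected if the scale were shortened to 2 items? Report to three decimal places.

Length factor m = 2/10 = 0.2000
α' = m·α / (1 − (1−m)·α)
   = 2/10 × 0.701 / (1 − (1 − 2/10) × 0.701)
   = 0.1402 / 0.4392 = 0.319

predicted reliability = 0.319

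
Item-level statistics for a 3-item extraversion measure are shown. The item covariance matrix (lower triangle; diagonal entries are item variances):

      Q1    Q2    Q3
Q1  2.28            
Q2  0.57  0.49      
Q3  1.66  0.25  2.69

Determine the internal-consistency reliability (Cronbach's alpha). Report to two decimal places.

ΣVar(i) = 2.28 + 0.49 + 2.69 = 5.46
Sum of the distinct covariances = 2.48
σ²_T = 5.46 + 2 × 2.48 = 10.42
α = (k/(k−1))·(1 − ΣVar(i)/σ²_T) = (3/2)·(1 − 5.46/10.42) = 0.71

Cronbach's alpha = 0.71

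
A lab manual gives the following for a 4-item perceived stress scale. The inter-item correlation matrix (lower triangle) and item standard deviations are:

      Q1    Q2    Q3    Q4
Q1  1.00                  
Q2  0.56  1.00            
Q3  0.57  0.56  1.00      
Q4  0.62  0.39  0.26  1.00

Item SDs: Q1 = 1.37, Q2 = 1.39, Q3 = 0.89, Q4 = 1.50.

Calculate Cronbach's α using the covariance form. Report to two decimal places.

Σσ²ᵢ = 1.37² + 1.39² + 0.89² + 1.50² = 6.8511
Covariances σ_ij = r_ij · s_i · s_j:
  σ(Q1,Q2) = 0.56 × 1.37 × 1.39 = 1.0664
  σ(Q1,Q3) = 0.57 × 1.37 × 0.89 = 0.6950
  σ(Q1,Q4) = 0.62 × 1.37 × 1.50 = 1.2741
  σ(Q2,Q3) = 0.56 × 1.39 × 0.89 = 0.6928
  σ(Q2,Q4) = 0.39 × 1.39 × 1.50 = 0.8132
  σ(Q3,Q4) = 0.26 × 0.89 × 1.50 = 0.3471
σ²_T = Σσ²ᵢ + 2·Σσ_ij = 6.8511 + 2 × 4.8886 = 16.6283
α = (4/3)·(1 − 6.8511/16.6283) = 0.78

α = 0.78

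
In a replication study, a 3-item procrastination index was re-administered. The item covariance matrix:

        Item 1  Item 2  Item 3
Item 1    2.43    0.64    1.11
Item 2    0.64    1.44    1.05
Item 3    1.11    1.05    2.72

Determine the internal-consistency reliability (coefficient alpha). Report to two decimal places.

coefficient alpha = 0.69

ΣVar(i) = 2.43 + 1.44 + 2.72 = 6.59
Σ_{i<j} σ_ij = 2.80
σ²_total = 6.59 + 2 × 2.80 = 12.19
α = (k/(k−1))·(1 − ΣVar(i)/σ²_total) = (3/2)·(1 − 6.59/12.19) = 0.69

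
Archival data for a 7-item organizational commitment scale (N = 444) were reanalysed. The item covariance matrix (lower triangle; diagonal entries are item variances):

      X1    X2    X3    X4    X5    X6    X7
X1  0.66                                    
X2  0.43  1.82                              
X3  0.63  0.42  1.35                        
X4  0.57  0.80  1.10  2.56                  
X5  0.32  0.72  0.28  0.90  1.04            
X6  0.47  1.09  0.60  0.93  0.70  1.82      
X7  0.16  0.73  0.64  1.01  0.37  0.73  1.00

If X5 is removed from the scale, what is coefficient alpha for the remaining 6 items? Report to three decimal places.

α = 0.830

Remaining items: X1, X2, X3, X4, X6, X7 (k = 6).
Σσᵢ² = 0.66 + 1.82 + 1.35 + 2.56 + 1.82 + 1.00 = 9.21
total variance = 9.21 + 2 × 10.31 = 29.83
α (item deleted) = (6/5)·(1 − 9.21/29.83) = 0.830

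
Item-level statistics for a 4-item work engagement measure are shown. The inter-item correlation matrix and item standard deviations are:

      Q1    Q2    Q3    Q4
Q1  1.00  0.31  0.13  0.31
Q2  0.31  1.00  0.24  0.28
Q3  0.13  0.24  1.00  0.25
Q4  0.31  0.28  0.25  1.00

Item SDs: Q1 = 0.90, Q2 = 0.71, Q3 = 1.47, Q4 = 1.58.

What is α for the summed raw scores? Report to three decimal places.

α = 0.528

Σσ²ᵢ = 0.90² + 0.71² + 1.47² + 1.58² = 5.9714
Covariances σ_ij = r_ij · s_i · s_j:
  σ(Q1,Q2) = 0.31 × 0.90 × 0.71 = 0.1981
  σ(Q1,Q3) = 0.13 × 0.90 × 1.47 = 0.1720
  σ(Q1,Q4) = 0.31 × 0.90 × 1.58 = 0.4408
  σ(Q2,Q3) = 0.24 × 0.71 × 1.47 = 0.2505
  σ(Q2,Q4) = 0.28 × 0.71 × 1.58 = 0.3141
  σ(Q3,Q4) = 0.25 × 1.47 × 1.58 = 0.5806
σ²_T = Σσ²ᵢ + 2·Σσ_ij = 5.9714 + 2 × 1.9561 = 9.8836
α = (4/3)·(1 − 5.9714/9.8836) = 0.528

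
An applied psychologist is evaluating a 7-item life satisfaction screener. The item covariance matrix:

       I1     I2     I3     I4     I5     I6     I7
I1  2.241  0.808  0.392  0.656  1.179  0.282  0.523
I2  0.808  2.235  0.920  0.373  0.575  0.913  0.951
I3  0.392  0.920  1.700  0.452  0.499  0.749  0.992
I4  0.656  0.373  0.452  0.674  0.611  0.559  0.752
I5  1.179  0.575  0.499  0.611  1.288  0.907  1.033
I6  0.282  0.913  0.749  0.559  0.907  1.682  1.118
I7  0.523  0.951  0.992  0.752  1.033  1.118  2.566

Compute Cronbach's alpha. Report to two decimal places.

α = 0.83

sum of item variances = 2.241 + 2.235 + 1.700 + 0.674 + 1.288 + 1.682 + 2.566 = 12.386
Σ_{i<j} σ_ij = 15.244
Var(T) = 12.386 + 2 × 15.244 = 42.874
α = (k/(k−1))·(1 − sum of item variances/Var(T)) = (7/6)·(1 − 12.386/42.874) = 0.83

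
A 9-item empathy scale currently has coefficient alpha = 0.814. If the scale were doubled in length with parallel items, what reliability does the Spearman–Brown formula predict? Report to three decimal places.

Length factor m = 2
α' = m·α / (1 + (m−1)·α)
   = 2 × 0.814 / (1 + (2 − 1) × 0.814)
   = 1.6280 / 1.8140 = 0.897

predicted reliability = 0.897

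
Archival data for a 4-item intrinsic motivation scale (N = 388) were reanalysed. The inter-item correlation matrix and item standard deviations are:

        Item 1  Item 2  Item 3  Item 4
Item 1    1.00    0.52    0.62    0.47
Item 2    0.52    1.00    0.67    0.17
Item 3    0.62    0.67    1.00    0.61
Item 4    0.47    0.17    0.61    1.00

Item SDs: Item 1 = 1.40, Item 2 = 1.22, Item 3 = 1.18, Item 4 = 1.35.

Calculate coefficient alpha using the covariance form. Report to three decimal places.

Σσ²ᵢ = 1.40² + 1.22² + 1.18² + 1.35² = 6.6633
Covariances σ_ij = r_ij · s_i · s_j:
  σ(Item 1,Item 2) = 0.52 × 1.40 × 1.22 = 0.8882
  σ(Item 1,Item 3) = 0.62 × 1.40 × 1.18 = 1.0242
  σ(Item 1,Item 4) = 0.47 × 1.40 × 1.35 = 0.8883
  σ(Item 2,Item 3) = 0.67 × 1.22 × 1.18 = 0.9645
  σ(Item 2,Item 4) = 0.17 × 1.22 × 1.35 = 0.2800
  σ(Item 3,Item 4) = 0.61 × 1.18 × 1.35 = 0.9717
σ²_T = Σσ²ᵢ + 2·Σσ_ij = 6.6633 + 2 × 5.0169 = 16.6971
α = (4/3)·(1 − 6.6633/16.6971) = 0.801

coefficient alpha = 0.801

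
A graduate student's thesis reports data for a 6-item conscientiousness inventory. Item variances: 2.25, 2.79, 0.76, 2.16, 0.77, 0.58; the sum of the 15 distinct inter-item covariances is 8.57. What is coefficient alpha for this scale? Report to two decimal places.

α = 0.78

Σσ²ᵢ = 2.25 + 2.79 + 0.76 + 2.16 + 0.77 + 0.58 = 9.31
Sum of distinct covariances = 8.57
σ²_total = Σσ²ᵢ + 2·Σcov = 9.31 + 2 × 8.57 = 26.45
α = (6/5)·(1 − 9.31/26.45) = 0.78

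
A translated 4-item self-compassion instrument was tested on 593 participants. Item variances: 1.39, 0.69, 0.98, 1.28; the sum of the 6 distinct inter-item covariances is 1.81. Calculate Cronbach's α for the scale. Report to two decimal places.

sum of item variances = 1.39 + 0.69 + 0.98 + 1.28 = 4.34
Sum of distinct covariances = 1.81
total variance = sum of item variances + 2·Σcov = 4.34 + 2 × 1.81 = 7.96
α = (4/3)·(1 − 4.34/7.96) = 0.61

α = 0.61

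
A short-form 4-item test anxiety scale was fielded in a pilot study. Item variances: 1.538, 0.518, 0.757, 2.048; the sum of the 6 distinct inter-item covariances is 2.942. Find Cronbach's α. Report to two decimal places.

Cronbach's α = 0.73

ΣVar(i) = 1.538 + 0.518 + 0.757 + 2.048 = 4.861
Sum of distinct covariances = 2.942
total variance = ΣVar(i) + 2·Σcov = 4.861 + 2 × 2.942 = 10.745
α = (4/3)·(1 − 4.861/10.745) = 0.73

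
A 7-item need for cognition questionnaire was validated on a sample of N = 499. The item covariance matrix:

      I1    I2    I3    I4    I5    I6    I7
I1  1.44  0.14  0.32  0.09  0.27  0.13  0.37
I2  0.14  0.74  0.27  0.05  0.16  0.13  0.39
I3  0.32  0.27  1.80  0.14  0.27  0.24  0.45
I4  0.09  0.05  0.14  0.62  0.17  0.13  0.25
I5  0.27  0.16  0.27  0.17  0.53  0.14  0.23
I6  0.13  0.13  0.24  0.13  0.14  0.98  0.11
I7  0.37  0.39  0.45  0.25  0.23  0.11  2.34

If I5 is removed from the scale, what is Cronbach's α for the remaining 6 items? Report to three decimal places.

Remaining items: I1, I2, I3, I4, I6, I7 (k = 6).
sum of item variances = 1.44 + 0.74 + 1.80 + 0.62 + 0.98 + 2.34 = 7.92
σ²_total = 7.92 + 2 × 3.21 = 14.34
α (item deleted) = (6/5)·(1 − 7.92/14.34) = 0.537

Cronbach's α = 0.537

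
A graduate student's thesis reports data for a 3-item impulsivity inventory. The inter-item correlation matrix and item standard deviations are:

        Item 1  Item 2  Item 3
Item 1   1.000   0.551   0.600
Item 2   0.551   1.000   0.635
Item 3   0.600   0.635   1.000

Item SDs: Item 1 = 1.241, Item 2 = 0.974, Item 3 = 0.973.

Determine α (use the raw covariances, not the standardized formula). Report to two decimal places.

Σσ²ᵢ = 1.241² + 0.974² + 0.973² = 3.4355
Covariances σ_ij = r_ij · s_i · s_j:
  σ(Item 1,Item 2) = 0.551 × 1.241 × 0.974 = 0.6660
  σ(Item 1,Item 3) = 0.600 × 1.241 × 0.973 = 0.7245
  σ(Item 2,Item 3) = 0.635 × 0.974 × 0.973 = 0.6018
σ²_T = Σσ²ᵢ + 2·Σσ_ij = 3.4355 + 2 × 1.9923 = 7.4201
α = (3/2)·(1 − 3.4355/7.4201) = 0.81

α = 0.81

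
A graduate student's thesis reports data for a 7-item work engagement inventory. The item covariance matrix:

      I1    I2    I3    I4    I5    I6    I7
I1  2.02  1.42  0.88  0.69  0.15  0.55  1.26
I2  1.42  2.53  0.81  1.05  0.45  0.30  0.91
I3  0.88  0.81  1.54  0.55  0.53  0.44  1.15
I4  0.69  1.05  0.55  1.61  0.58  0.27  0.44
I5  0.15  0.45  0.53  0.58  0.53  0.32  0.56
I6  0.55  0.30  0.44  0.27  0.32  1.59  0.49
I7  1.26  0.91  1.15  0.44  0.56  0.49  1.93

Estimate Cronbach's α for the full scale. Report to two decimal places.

sum of item variances = 2.02 + 2.53 + 1.54 + 1.61 + 0.53 + 1.59 + 1.93 = 11.75
Sum of the distinct covariances = 13.80
total variance = 11.75 + 2 × 13.80 = 39.35
α = (k/(k−1))·(1 − sum of item variances/total variance) = (7/6)·(1 − 11.75/39.35) = 0.82

Cronbach's α = 0.82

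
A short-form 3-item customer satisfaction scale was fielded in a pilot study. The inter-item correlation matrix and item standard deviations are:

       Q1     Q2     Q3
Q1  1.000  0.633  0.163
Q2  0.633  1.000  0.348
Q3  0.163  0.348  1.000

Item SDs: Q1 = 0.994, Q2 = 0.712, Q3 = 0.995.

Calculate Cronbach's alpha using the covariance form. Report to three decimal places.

Cronbach's alpha = 0.612

Σσ²ᵢ = 0.994² + 0.712² + 0.995² = 2.4850
Covariances σ_ij = r_ij · s_i · s_j:
  σ(Q1,Q2) = 0.633 × 0.994 × 0.712 = 0.4480
  σ(Q1,Q3) = 0.163 × 0.994 × 0.995 = 0.1612
  σ(Q2,Q3) = 0.348 × 0.712 × 0.995 = 0.2465
σ²_T = Σσ²ᵢ + 2·Σσ_ij = 2.4850 + 2 × 0.8557 = 4.1964
α = (3/2)·(1 − 2.4850/4.1964) = 0.612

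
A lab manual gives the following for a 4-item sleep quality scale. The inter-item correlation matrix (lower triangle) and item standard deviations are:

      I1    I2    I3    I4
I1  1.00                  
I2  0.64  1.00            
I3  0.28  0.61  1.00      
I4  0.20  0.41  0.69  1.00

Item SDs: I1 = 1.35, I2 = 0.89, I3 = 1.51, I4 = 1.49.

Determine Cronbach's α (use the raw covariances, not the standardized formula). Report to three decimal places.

α = 0.756

Σσ²ᵢ = 1.35² + 0.89² + 1.51² + 1.49² = 7.1148
Covariances σ_ij = r_ij · s_i · s_j:
  σ(I1,I2) = 0.64 × 1.35 × 0.89 = 0.7690
  σ(I1,I3) = 0.28 × 1.35 × 1.51 = 0.5708
  σ(I1,I4) = 0.20 × 1.35 × 1.49 = 0.4023
  σ(I2,I3) = 0.61 × 0.89 × 1.51 = 0.8198
  σ(I2,I4) = 0.41 × 0.89 × 1.49 = 0.5437
  σ(I3,I4) = 0.69 × 1.51 × 1.49 = 1.5524
σ²_T = Σσ²ᵢ + 2·Σσ_ij = 7.1148 + 2 × 4.6580 = 16.4308
α = (4/3)·(1 − 7.1148/16.4308) = 0.756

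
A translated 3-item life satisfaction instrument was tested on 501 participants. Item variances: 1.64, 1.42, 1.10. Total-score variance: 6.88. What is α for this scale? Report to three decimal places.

α = 0.593

ΣVar(i) = 1.64 + 1.42 + 1.10 = 4.16
α = (k/(k−1))·(1 − ΣVar(i)/σ²_total) = (3/2)·(1 − 4.16/6.88) = 0.593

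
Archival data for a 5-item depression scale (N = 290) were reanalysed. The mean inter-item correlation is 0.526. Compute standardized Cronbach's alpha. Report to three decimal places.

Standardized α = k·r̄ / (1 + (k−1)·r̄) = 5 × 0.526 / (1 + 4 × 0.526)
  = 2.6300 / 3.1040 = 0.847

standardized Cronbach's alpha = 0.847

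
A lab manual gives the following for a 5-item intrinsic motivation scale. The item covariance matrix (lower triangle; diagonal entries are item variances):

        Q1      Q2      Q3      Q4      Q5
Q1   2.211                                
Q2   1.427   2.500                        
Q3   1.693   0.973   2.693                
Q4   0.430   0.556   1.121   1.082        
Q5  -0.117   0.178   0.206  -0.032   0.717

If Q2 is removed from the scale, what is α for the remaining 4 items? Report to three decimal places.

Remaining items: Q1, Q3, Q4, Q5 (k = 4).
Σσᵢ² = 2.211 + 2.693 + 1.082 + 0.717 = 6.703
σ²_total = 6.703 + 2 × 3.301 = 13.305
α (item deleted) = (4/3)·(1 − 6.703/13.305) = 0.662

α = 0.662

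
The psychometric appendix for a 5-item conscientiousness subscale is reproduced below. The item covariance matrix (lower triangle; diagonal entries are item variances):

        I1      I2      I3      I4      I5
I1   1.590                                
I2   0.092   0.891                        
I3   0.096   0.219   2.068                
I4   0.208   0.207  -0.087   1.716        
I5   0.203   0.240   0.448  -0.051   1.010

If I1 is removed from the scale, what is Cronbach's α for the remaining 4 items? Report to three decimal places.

Cronbach's α = 0.341

Remaining items: I2, I3, I4, I5 (k = 4).
Σσ²ᵢ = 0.891 + 2.068 + 1.716 + 1.010 = 5.685
Var(T) = 5.685 + 2 × 0.976 = 7.637
α (item deleted) = (4/3)·(1 − 5.685/7.637) = 0.341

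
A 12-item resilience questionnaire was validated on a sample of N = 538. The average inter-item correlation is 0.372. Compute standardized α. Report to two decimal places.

Standardized α = k·r̄ / (1 + (k−1)·r̄) = 12 × 0.372 / (1 + 11 × 0.372)
  = 4.4640 / 5.0920 = 0.88

α = 0.88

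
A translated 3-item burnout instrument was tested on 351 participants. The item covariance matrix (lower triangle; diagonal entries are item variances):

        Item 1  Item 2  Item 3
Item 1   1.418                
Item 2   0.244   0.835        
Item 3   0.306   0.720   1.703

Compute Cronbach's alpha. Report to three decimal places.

sum of item variances = 1.418 + 0.835 + 1.703 = 3.956
Sum of off-diagonal covariances = 1.270
Var(T) = 3.956 + 2 × 1.270 = 6.496
α = (k/(k−1))·(1 − sum of item variances/Var(T)) = (3/2)·(1 − 3.956/6.496) = 0.587

Cronbach's alpha = 0.587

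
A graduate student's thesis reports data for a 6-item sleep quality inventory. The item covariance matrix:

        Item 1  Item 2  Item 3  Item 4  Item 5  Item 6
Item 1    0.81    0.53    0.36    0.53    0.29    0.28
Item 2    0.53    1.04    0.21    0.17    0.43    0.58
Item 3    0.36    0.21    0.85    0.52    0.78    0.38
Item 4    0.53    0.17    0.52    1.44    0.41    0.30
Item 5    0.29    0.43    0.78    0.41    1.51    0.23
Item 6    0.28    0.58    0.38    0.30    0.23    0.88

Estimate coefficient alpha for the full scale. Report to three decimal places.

α = 0.777

ΣVar(i) = 0.81 + 1.04 + 0.85 + 1.44 + 1.51 + 0.88 = 6.53
Σ_{i<j} σ_ij = 6.00
total variance = 6.53 + 2 × 6.00 = 18.53
α = (k/(k−1))·(1 − ΣVar(i)/total variance) = (6/5)·(1 − 6.53/18.53) = 0.777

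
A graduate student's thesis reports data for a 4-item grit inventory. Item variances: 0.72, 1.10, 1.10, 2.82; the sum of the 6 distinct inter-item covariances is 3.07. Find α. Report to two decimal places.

α = 0.69

Σσᵢ² = 0.72 + 1.10 + 1.10 + 2.82 = 5.74
Sum of distinct covariances = 3.07
total variance = Σσᵢ² + 2·Σcov = 5.74 + 2 × 3.07 = 11.88
α = (4/3)·(1 − 5.74/11.88) = 0.69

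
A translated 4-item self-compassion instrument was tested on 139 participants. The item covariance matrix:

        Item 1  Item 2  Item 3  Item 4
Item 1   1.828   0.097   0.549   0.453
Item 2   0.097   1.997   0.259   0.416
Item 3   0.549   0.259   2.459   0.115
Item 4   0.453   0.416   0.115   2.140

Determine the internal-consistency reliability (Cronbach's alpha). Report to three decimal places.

α = 0.413

ΣVar(i) = 1.828 + 1.997 + 2.459 + 2.140 = 8.424
Sum of off-diagonal covariances = 1.889
σ²_T = 8.424 + 2 × 1.889 = 12.202
α = (k/(k−1))·(1 − ΣVar(i)/σ²_T) = (4/3)·(1 − 8.424/12.202) = 0.413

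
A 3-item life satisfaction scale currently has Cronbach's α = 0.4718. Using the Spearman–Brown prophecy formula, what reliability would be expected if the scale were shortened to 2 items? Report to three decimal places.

predicted reliability = 0.373

Length factor m = 2/3 = 0.6667
α' = m·α / (1 − (1−m)·α)
   = 2/3 × 0.4718 / (1 − (1 − 2/3) × 0.4718)
   = 0.3145 / 0.8427 = 0.373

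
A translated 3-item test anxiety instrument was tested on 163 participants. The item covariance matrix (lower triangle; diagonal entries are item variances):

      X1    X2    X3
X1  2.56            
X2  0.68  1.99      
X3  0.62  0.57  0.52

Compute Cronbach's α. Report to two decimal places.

Σσ²ᵢ = 2.56 + 1.99 + 0.52 = 5.07
Σ_{i<j} σ_ij = 1.87
σ²_total = 5.07 + 2 × 1.87 = 8.81
α = (k/(k−1))·(1 − Σσ²ᵢ/σ²_total) = (3/2)·(1 − 5.07/8.81) = 0.64

Cronbach's α = 0.64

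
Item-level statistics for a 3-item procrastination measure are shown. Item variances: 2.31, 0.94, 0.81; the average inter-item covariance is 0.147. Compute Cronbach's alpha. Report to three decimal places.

Σσ²ᵢ = 2.31 + 0.94 + 0.81 = 4.06
Sum of the 3 distinct covariances = 3 × 0.147 = 0.441
σ²_total = Σσ²ᵢ + 2·Σcov = 4.06 + 2 × 0.441 = 4.942
α = (3/2)·(1 − 4.06/4.942) = 0.268

α = 0.268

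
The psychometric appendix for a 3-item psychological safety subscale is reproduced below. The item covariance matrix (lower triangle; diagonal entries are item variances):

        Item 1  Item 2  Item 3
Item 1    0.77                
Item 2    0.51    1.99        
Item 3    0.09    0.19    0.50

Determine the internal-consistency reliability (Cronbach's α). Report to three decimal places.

Cronbach's α = 0.490

sum of item variances = 0.77 + 1.99 + 0.50 = 3.26
Sum of the distinct covariances = 0.79
σ²_total = 3.26 + 2 × 0.79 = 4.84
α = (k/(k−1))·(1 − sum of item variances/σ²_total) = (3/2)·(1 − 3.26/4.84) = 0.490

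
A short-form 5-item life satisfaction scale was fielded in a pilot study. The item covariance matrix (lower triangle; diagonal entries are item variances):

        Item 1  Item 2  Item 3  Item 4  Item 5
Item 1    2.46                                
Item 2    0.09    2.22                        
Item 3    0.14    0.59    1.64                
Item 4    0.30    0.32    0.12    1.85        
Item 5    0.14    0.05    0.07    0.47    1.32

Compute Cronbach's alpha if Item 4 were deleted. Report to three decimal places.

Remaining items: Item 1, Item 2, Item 3, Item 5 (k = 4).
Σσ²ᵢ = 2.46 + 2.22 + 1.64 + 1.32 = 7.64
σ²_T = 7.64 + 2 × 1.08 = 9.80
α (item deleted) = (4/3)·(1 − 7.64/9.80) = 0.294

Cronbach's alpha = 0.294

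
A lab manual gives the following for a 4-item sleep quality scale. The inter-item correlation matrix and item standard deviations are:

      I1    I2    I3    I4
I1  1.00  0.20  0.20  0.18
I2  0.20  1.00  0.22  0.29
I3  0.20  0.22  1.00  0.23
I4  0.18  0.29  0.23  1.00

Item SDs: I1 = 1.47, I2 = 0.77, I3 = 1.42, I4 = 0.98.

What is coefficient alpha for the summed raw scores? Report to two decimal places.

Σσ²ᵢ = 1.47² + 0.77² + 1.42² + 0.98² = 5.7306
Covariances σ_ij = r_ij · s_i · s_j:
  σ(I1,I2) = 0.20 × 1.47 × 0.77 = 0.2264
  σ(I1,I3) = 0.20 × 1.47 × 1.42 = 0.4175
  σ(I1,I4) = 0.18 × 1.47 × 0.98 = 0.2593
  σ(I2,I3) = 0.22 × 0.77 × 1.42 = 0.2405
  σ(I2,I4) = 0.29 × 0.77 × 0.98 = 0.2188
  σ(I3,I4) = 0.23 × 1.42 × 0.98 = 0.3201
σ²_T = Σσ²ᵢ + 2·Σσ_ij = 5.7306 + 2 × 1.6826 = 9.0958
α = (4/3)·(1 − 5.7306/9.0958) = 0.49

coefficient alpha = 0.49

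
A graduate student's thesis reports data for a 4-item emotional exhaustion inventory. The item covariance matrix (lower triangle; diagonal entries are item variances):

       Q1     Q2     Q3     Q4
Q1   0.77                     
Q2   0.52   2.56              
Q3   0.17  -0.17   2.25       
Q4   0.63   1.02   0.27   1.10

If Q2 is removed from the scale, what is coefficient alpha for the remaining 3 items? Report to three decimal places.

coefficient alpha = 0.513

Remaining items: Q1, Q3, Q4 (k = 3).
Σσ²ᵢ = 0.77 + 2.25 + 1.10 = 4.12
σ²_T = 4.12 + 2 × 1.07 = 6.26
α (item deleted) = (3/2)·(1 − 4.12/6.26) = 0.513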